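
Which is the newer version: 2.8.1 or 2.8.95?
2.8.95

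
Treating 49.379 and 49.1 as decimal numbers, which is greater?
49.379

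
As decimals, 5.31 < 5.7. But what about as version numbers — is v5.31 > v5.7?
True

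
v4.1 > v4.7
False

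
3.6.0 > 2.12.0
True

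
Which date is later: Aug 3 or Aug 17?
Aug 17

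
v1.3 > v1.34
False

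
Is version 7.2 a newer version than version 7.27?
No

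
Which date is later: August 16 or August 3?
August 16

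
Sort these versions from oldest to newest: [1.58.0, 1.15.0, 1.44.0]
[1.15.0, 1.44.0, 1.58.0]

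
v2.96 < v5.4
True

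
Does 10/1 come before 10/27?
Yes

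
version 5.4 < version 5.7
True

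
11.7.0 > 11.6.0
True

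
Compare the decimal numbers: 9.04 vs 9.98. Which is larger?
9.98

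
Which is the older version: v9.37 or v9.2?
v9.2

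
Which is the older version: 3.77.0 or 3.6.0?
3.6.0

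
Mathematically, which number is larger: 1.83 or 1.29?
1.83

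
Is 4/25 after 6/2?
No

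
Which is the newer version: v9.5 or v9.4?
v9.5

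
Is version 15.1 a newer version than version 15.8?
No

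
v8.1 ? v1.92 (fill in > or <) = >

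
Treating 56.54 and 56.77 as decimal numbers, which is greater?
56.77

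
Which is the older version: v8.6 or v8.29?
v8.6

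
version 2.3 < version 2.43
True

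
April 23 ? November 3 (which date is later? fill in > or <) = <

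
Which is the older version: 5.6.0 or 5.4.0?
5.4.0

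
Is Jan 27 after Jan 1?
Yes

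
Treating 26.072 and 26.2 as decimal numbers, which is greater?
26.2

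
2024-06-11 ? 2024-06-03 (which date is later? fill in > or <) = >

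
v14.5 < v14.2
False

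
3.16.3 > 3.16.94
False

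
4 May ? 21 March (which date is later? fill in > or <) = >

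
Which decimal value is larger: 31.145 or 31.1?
31.145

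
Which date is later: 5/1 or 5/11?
5/11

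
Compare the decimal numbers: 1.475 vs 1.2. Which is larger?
1.475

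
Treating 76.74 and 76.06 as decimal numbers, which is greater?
76.74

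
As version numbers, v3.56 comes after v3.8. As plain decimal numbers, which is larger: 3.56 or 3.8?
3.8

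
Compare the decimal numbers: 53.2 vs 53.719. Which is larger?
53.719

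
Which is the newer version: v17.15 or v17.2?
v17.15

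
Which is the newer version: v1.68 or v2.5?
v2.5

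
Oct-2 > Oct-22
False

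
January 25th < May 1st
True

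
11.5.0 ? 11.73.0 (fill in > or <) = <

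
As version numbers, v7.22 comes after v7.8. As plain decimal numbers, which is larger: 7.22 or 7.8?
7.8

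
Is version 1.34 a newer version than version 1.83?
No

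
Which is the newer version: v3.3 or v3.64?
v3.64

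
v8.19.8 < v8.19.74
True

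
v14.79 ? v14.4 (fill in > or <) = >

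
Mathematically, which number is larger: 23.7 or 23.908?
23.908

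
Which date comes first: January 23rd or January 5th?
January 5th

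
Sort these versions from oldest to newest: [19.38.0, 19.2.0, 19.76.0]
[19.2.0, 19.38.0, 19.76.0]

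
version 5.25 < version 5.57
True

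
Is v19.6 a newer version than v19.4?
Yes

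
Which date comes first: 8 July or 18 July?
8 July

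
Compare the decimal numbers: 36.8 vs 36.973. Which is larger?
36.973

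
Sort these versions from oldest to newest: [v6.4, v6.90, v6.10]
[v6.4, v6.10, v6.90]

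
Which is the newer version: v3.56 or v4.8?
v4.8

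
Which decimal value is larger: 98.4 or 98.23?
98.4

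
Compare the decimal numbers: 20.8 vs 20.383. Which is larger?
20.8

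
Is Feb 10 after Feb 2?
Yes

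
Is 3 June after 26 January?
Yes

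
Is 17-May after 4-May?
Yes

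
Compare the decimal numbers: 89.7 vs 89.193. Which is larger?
89.7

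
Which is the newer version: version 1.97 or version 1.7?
version 1.97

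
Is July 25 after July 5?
Yes. Day 25 comes after day 5 in July — this is a date comparison, not a decimal one (the decimal 7.25 would be smaller than 7.5).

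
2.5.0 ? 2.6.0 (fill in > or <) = <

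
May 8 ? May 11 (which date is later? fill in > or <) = <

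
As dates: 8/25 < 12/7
True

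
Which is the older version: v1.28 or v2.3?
v1.28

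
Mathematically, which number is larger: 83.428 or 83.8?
83.8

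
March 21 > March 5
True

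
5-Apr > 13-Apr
False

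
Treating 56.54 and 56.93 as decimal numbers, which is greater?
56.93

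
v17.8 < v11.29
False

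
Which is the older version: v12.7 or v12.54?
v12.7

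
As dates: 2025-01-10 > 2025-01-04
True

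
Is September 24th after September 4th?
Yes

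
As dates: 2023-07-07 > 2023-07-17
False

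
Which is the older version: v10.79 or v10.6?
v10.6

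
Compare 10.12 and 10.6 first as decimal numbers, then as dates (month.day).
As decimals: 10.12 < 10.6. As dates: 10/12 is later than 10/6 (day 12 > day 6).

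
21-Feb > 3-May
False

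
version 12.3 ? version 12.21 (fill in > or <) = <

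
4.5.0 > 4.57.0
False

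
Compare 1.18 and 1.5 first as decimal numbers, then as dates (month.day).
As decimals: 1.18 < 1.5. As dates: 1/18 is later than 1/5 (day 18 > day 5).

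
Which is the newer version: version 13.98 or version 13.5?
version 13.98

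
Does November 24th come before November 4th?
No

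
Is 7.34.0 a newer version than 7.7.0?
Yes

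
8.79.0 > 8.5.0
True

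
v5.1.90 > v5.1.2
True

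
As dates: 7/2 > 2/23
True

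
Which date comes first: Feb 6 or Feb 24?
Feb 6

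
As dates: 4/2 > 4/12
False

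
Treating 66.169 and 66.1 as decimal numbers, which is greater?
66.169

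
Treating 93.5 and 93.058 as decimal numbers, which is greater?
93.5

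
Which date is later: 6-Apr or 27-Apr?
27-Apr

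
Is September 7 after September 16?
No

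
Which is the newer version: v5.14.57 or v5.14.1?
v5.14.57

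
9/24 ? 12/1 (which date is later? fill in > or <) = <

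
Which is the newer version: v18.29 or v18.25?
v18.29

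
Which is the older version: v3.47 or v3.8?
v3.8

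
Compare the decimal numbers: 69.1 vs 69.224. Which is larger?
69.224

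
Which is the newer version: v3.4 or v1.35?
v3.4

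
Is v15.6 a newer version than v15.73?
No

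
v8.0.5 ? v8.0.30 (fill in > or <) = <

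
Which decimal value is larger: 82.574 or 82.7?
82.7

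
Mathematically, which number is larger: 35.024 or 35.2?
35.2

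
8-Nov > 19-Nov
False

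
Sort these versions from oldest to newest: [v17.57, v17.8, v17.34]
[v17.8, v17.34, v17.57]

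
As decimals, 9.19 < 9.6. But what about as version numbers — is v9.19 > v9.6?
True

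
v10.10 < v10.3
False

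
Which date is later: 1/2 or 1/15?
1/15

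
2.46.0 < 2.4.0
False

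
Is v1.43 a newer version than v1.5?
Yes. Version numbers are compared segment by segment as integers, not as decimals: minor version 43 > 5, so v1.43 > v1.5 (even though the decimal 1.43 < 1.5).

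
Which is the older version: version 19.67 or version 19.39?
version 19.39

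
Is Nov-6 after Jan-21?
Yes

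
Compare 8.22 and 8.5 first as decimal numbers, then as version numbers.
As decimals: 8.22 < 8.5. As versions: v8.22 > v8.5 (minor version 22 > 5).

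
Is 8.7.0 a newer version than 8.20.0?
No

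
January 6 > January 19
False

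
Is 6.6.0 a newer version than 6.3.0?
Yes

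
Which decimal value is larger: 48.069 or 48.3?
48.3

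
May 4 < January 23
False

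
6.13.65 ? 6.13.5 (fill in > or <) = >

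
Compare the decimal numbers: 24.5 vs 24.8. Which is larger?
24.8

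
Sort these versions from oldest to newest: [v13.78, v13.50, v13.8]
[v13.8, v13.50, v13.78]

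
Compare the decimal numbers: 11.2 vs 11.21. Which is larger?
11.21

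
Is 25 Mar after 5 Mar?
Yes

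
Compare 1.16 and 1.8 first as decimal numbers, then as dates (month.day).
As decimals: 1.16 < 1.8. As dates: 1/16 is later than 1/8 (day 16 > day 8).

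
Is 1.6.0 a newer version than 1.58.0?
No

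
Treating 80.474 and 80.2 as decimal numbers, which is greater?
80.474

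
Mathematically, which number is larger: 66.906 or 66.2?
66.906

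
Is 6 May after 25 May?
No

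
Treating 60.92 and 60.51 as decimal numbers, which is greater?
60.92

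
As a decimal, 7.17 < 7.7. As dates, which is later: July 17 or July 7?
July 17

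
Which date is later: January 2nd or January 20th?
January 20th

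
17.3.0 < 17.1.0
False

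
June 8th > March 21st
True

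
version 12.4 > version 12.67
False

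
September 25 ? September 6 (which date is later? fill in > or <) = >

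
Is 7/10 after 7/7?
Yes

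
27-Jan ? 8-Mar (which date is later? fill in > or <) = <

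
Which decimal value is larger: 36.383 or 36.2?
36.383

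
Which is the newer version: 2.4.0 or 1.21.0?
2.4.0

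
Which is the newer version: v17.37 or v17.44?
v17.44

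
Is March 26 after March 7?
Yes. Day 26 comes after day 7 in March — this is a date comparison, not a decimal one (the decimal 3.26 would be smaller than 3.7).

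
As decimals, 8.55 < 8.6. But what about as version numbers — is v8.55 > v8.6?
True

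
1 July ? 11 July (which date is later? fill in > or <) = <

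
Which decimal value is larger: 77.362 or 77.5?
77.5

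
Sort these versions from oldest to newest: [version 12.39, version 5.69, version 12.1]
[version 5.69, version 12.1, version 12.39]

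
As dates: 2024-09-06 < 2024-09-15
True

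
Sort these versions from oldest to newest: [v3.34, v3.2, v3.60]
[v3.2, v3.34, v3.60]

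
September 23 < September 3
False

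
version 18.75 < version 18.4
False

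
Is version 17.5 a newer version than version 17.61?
No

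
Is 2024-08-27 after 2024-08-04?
Yes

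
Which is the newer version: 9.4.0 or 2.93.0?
9.4.0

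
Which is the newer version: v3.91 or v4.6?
v4.6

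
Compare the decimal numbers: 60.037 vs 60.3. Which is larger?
60.3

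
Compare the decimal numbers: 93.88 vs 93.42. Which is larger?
93.88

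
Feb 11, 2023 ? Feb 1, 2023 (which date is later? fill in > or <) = >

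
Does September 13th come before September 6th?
No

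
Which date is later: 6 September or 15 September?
15 September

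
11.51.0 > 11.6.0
True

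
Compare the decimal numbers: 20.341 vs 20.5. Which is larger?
20.5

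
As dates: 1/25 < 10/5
True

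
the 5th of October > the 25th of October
False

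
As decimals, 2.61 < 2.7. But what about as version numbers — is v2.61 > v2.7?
True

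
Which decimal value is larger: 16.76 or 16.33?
16.76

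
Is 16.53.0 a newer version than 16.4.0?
Yes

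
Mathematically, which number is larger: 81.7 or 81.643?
81.7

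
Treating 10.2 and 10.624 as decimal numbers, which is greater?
10.624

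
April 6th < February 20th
False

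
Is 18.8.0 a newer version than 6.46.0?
Yes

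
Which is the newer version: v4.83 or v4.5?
v4.83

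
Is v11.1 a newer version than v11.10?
No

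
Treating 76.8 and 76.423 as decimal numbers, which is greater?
76.8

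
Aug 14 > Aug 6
True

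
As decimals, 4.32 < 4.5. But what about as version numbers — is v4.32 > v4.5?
True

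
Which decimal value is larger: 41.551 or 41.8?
41.8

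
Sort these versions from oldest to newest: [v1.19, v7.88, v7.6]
[v1.19, v7.6, v7.88]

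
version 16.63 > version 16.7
True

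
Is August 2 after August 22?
No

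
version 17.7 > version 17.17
False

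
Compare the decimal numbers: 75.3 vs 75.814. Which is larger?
75.814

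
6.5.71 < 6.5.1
False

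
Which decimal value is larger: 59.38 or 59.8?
59.8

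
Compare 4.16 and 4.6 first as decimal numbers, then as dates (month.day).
As decimals: 4.16 < 4.6. As dates: 4/16 is later than 4/6 (day 16 > day 6).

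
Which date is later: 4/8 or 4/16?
4/16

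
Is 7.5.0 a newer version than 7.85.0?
No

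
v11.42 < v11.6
False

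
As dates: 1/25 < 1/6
False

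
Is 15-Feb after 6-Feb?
Yes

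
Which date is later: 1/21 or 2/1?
2/1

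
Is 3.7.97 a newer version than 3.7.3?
Yes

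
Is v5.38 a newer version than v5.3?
Yes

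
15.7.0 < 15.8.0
True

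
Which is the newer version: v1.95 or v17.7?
v17.7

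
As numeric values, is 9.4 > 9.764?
False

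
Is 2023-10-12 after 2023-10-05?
Yes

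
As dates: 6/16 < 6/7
False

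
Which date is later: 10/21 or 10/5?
10/21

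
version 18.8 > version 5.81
True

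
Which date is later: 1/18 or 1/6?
1/18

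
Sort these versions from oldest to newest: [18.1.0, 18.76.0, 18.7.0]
[18.1.0, 18.7.0, 18.76.0]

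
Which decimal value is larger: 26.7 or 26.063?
26.7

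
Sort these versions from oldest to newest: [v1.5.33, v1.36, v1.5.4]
[v1.5.4, v1.5.33, v1.36]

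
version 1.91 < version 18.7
True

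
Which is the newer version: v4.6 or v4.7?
v4.7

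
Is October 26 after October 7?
Yes. Day 26 comes after day 7 in October — this is a date comparison, not a decimal one (the decimal 10.26 would be smaller than 10.7).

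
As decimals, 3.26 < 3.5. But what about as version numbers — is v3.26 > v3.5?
True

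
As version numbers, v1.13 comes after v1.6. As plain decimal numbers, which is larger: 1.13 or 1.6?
1.6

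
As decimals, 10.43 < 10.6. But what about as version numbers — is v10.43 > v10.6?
True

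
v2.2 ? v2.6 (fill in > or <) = <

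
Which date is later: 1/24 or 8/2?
8/2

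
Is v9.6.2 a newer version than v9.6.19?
No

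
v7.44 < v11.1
True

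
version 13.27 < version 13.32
True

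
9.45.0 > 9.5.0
True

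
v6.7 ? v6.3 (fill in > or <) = >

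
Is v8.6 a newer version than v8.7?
No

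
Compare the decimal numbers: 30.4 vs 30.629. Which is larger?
30.629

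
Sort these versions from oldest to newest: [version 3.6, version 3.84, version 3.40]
[version 3.6, version 3.40, version 3.84]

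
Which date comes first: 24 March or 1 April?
24 March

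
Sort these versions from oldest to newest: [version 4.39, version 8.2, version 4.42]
[version 4.39, version 4.42, version 8.2]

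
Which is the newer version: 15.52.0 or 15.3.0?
15.52.0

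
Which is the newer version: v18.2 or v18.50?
v18.50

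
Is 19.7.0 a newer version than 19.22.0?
No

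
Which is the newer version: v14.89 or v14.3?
v14.89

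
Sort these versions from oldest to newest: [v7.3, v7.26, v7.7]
[v7.3, v7.7, v7.26]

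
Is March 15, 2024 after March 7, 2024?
Yes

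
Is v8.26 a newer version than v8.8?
Yes. Version numbers are compared segment by segment as integers, not as decimals: minor version 26 > 8, so v8.26 > v8.8 (even though the decimal 8.26 < 8.8).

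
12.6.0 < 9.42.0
False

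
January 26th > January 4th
True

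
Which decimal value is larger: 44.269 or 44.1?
44.269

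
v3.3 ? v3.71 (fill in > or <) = <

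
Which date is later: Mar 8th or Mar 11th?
Mar 11th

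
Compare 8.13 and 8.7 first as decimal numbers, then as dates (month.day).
As decimals: 8.13 < 8.7. As dates: 8/13 is later than 8/7 (day 13 > day 7).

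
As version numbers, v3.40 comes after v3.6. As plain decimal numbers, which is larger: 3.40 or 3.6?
3.6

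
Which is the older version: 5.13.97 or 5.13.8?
5.13.8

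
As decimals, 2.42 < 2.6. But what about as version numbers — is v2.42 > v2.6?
True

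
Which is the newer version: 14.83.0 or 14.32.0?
14.83.0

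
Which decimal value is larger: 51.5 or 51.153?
51.5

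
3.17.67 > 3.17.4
True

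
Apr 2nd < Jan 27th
False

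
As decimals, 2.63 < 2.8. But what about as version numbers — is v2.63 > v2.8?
True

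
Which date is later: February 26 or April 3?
April 3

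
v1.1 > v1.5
False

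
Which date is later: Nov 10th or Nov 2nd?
Nov 10th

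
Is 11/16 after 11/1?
Yes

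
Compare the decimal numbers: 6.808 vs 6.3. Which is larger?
6.808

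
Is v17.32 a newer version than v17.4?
Yes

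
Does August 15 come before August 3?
No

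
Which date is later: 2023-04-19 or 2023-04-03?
2023-04-19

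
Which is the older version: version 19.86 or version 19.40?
version 19.40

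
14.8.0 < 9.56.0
False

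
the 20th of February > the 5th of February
True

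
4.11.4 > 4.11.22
False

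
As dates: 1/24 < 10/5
True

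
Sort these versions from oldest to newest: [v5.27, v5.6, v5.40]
[v5.6, v5.27, v5.40]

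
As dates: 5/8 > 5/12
False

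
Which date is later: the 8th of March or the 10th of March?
the 10th of March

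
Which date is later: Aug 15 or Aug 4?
Aug 15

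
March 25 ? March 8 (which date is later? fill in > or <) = >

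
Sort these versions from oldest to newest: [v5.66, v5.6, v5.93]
[v5.6, v5.66, v5.93]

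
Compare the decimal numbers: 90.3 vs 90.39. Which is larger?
90.39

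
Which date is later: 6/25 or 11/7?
11/7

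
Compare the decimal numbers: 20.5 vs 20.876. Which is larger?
20.876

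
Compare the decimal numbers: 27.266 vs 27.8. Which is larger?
27.8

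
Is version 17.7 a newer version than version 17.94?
No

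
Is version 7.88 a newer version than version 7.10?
Yes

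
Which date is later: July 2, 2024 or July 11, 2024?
July 11, 2024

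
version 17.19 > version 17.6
True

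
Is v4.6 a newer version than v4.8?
No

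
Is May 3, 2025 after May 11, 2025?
No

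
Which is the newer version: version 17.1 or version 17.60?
version 17.60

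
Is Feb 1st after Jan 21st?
Yes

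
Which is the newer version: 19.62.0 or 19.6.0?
19.62.0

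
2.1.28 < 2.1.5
False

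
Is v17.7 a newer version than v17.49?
No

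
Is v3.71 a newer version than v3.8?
Yes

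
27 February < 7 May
True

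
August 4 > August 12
False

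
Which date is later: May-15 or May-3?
May-15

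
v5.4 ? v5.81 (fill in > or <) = <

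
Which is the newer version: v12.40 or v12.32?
v12.40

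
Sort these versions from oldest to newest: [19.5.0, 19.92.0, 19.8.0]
[19.5.0, 19.8.0, 19.92.0]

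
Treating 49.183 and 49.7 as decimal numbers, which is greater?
49.7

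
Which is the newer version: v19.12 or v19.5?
v19.12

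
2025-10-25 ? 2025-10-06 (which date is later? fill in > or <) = >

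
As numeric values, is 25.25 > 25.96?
False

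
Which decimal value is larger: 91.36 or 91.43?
91.43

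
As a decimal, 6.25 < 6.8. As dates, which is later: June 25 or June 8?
June 25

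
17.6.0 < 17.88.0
True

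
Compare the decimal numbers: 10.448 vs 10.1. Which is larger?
10.448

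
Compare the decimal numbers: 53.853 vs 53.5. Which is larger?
53.853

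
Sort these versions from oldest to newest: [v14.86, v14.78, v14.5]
[v14.5, v14.78, v14.86]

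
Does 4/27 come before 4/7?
No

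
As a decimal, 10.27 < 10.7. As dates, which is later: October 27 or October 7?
October 27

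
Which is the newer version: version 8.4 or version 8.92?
version 8.92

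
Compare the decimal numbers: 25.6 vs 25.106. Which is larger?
25.6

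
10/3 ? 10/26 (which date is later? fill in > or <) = <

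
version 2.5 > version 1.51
True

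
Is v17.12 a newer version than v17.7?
Yes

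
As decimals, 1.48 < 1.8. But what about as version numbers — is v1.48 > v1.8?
True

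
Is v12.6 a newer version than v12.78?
No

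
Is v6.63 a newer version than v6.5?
Yes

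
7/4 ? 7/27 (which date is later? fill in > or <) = <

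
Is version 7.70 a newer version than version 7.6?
Yes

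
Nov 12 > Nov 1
True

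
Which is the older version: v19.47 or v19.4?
v19.4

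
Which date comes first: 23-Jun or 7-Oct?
23-Jun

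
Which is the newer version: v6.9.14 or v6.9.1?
v6.9.14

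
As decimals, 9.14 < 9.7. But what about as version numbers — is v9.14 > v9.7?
True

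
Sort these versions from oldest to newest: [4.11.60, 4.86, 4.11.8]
[4.11.8, 4.11.60, 4.86]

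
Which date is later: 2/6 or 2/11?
2/11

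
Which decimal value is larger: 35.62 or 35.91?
35.91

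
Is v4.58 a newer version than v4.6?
Yes. Version numbers are compared segment by segment as integers, not as decimals: minor version 58 > 6, so v4.58 > v4.6 (even though the decimal 4.58 < 4.6).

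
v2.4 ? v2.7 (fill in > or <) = <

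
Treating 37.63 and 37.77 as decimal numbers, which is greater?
37.77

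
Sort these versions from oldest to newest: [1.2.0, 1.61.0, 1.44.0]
[1.2.0, 1.44.0, 1.61.0]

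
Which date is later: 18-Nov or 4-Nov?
18-Nov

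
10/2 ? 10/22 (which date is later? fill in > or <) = <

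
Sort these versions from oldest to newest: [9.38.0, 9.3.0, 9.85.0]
[9.3.0, 9.38.0, 9.85.0]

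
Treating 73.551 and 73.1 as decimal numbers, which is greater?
73.551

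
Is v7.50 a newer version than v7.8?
Yes. Version numbers are compared segment by segment as integers, not as decimals: minor version 50 > 8, so v7.50 > v7.8 (even though the decimal 7.50 < 7.8).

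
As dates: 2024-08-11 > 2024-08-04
True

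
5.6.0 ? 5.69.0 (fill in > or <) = <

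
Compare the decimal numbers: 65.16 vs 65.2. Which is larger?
65.2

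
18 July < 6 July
False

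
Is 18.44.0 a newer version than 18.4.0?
Yes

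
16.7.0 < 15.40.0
False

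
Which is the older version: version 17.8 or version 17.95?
version 17.8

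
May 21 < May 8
False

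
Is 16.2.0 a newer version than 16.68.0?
No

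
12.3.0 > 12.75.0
False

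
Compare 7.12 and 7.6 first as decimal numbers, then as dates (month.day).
As decimals: 7.12 < 7.6. As dates: 7/12 is later than 7/6 (day 12 > day 6).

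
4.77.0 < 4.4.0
False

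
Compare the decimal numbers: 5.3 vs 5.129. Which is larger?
5.3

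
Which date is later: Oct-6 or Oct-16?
Oct-16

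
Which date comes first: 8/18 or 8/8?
8/8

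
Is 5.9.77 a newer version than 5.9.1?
Yes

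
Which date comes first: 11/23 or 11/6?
11/6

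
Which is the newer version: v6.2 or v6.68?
v6.68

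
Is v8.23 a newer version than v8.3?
Yes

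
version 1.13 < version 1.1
False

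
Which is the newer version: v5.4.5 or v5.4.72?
v5.4.72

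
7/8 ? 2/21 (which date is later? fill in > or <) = >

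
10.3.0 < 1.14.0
False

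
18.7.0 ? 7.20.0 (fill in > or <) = >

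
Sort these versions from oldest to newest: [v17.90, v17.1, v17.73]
[v17.1, v17.73, v17.90]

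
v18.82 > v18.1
True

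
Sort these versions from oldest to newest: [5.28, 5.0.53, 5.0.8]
[5.0.8, 5.0.53, 5.28]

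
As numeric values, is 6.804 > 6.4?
True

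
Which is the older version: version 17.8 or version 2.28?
version 2.28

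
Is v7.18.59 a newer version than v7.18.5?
Yes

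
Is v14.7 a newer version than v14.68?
No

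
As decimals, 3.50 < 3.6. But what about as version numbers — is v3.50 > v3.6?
True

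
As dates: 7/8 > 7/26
False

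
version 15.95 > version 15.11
True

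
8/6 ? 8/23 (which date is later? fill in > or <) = <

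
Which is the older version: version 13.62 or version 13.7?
version 13.7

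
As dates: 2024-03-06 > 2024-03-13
False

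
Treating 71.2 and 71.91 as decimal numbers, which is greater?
71.91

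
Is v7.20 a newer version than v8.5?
No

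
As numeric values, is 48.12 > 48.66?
False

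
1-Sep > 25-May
True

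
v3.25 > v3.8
True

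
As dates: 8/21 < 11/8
True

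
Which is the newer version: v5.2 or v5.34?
v5.34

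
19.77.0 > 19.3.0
True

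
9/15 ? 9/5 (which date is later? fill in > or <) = >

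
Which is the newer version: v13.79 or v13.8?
v13.79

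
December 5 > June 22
True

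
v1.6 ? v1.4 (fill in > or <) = >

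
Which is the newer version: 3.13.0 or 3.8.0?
3.13.0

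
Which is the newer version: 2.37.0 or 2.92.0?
2.92.0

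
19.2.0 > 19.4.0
False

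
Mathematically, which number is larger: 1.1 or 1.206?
1.206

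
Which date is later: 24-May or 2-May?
24-May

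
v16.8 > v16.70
False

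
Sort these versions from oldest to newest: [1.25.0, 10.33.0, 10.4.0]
[1.25.0, 10.4.0, 10.33.0]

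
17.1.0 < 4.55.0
False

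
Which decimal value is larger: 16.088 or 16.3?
16.3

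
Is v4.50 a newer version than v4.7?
Yes. Version numbers are compared segment by segment as integers, not as decimals: minor version 50 > 7, so v4.50 > v4.7 (even though the decimal 4.50 < 4.7).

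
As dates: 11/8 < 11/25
True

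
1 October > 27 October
False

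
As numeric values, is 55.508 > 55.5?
True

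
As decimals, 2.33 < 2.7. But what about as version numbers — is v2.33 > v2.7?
True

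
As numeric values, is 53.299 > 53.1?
True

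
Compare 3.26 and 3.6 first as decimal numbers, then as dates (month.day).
As decimals: 3.26 < 3.6. As dates: 3/26 is later than 3/6 (day 26 > day 6).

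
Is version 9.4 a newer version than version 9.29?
No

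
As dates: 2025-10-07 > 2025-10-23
False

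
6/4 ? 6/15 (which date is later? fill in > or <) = <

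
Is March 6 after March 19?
No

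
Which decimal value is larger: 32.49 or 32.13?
32.49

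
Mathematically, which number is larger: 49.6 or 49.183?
49.6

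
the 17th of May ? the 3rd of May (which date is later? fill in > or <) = >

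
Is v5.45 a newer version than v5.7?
Yes. Version numbers are compared segment by segment as integers, not as decimals: minor version 45 > 7, so v5.45 > v5.7 (even though the decimal 5.45 < 5.7).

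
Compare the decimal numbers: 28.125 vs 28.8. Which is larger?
28.8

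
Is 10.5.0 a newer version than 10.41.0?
No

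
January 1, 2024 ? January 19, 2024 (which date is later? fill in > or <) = <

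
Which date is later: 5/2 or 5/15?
5/15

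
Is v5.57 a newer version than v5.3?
Yes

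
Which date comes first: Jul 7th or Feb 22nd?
Feb 22nd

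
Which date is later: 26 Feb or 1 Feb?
26 Feb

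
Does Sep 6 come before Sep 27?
Yes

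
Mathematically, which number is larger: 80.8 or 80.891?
80.891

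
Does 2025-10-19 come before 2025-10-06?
No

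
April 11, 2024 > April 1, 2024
True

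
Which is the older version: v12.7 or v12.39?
v12.7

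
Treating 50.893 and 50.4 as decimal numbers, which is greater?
50.893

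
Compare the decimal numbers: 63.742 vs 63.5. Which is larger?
63.742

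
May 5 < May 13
True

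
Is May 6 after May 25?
No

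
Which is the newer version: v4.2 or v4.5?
v4.5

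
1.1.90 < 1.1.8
False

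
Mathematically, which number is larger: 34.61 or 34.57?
34.61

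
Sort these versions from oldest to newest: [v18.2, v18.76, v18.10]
[v18.2, v18.10, v18.76]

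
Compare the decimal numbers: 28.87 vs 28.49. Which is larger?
28.87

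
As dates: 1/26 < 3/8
True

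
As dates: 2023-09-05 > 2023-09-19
False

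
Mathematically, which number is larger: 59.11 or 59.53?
59.53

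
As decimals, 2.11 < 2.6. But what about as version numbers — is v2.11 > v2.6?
True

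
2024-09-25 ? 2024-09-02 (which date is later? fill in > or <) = >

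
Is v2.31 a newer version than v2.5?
Yes. Version numbers are compared segment by segment as integers, not as decimals: minor version 31 > 5, so v2.31 > v2.5 (even though the decimal 2.31 < 2.5).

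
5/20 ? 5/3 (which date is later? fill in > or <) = >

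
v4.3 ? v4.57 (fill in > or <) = <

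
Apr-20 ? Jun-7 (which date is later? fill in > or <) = <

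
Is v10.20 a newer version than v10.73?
No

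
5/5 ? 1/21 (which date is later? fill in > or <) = >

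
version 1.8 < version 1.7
False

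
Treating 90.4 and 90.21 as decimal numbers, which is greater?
90.4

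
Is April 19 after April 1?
Yes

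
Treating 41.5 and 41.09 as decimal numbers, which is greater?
41.5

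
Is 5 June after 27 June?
No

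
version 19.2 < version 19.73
True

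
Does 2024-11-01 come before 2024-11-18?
Yes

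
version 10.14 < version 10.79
True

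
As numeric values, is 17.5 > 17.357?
True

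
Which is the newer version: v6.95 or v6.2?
v6.95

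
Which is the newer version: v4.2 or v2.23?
v4.2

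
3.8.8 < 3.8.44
True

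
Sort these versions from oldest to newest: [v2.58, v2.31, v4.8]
[v2.31, v2.58, v4.8]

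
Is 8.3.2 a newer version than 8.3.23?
No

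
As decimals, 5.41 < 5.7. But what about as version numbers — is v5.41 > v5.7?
True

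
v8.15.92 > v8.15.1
True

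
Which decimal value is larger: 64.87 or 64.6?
64.87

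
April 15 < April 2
False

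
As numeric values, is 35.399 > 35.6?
False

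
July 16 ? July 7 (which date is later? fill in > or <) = >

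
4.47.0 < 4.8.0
False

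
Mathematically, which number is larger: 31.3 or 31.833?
31.833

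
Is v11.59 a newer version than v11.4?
Yes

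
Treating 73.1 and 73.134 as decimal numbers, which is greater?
73.134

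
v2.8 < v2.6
False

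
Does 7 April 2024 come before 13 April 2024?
Yes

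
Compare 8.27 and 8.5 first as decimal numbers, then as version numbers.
As decimals: 8.27 < 8.5. As versions: v8.27 > v8.5 (minor version 27 > 5).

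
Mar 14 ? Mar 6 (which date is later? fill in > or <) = >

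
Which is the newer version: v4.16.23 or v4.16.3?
v4.16.23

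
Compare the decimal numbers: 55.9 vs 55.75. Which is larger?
55.9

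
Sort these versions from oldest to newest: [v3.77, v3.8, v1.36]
[v1.36, v3.8, v3.77]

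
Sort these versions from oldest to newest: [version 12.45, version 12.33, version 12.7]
[version 12.7, version 12.33, version 12.45]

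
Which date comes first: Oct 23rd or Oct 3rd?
Oct 3rd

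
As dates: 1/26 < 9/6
True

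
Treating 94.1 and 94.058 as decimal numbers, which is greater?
94.1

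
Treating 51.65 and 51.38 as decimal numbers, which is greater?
51.65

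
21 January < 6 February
True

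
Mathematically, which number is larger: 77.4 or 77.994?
77.994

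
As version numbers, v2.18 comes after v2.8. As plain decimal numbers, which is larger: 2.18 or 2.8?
2.8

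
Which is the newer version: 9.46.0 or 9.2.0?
9.46.0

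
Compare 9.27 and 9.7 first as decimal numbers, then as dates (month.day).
As decimals: 9.27 < 9.7. As dates: 9/27 is later than 9/7 (day 27 > day 7).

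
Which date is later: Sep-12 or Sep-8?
Sep-12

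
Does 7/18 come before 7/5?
No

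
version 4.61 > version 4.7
True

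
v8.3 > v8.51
False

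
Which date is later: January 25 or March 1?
March 1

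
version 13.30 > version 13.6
True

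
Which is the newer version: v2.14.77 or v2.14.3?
v2.14.77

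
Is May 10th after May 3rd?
Yes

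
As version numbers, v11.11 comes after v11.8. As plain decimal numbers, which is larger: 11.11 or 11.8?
11.8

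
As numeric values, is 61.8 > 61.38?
True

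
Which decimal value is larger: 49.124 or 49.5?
49.5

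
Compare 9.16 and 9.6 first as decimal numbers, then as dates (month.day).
As decimals: 9.16 < 9.6. As dates: 9/16 is later than 9/6 (day 16 > day 6).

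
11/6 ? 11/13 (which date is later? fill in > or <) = <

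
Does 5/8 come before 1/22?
No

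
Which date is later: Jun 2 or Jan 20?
Jun 2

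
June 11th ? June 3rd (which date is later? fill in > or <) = >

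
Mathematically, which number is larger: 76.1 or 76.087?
76.1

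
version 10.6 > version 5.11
True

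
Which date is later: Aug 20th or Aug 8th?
Aug 20th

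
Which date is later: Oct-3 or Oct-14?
Oct-14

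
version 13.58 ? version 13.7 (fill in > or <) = >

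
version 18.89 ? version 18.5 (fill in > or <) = >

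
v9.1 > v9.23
False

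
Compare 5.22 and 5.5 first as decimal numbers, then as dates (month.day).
As decimals: 5.22 < 5.5. As dates: 5/22 is later than 5/5 (day 22 > day 5).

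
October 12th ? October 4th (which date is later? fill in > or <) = >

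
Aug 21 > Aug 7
True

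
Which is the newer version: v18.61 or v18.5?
v18.61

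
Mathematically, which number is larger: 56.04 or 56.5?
56.5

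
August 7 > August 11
False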